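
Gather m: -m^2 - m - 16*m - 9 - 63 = -m^2 - 17*m - 72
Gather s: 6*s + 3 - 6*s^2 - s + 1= -6*s^2 + 5*s + 4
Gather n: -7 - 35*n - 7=-35*n - 14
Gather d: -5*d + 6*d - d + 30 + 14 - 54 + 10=0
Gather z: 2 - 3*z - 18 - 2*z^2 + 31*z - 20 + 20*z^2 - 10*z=18*z^2 + 18*z - 36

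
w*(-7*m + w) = -7*m*w + w^2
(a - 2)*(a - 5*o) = a^2 - 5*a*o - 2*a + 10*o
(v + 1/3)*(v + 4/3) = v^2 + 5*v/3 + 4/9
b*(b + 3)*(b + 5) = b^3 + 8*b^2 + 15*b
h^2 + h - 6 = (h - 2)*(h + 3)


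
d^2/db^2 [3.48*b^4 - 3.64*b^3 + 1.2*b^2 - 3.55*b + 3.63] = 41.76*b^2 - 21.84*b + 2.4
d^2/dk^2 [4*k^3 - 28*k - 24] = 24*k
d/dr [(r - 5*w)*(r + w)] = 2*r - 4*w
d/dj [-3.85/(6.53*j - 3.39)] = 25.1405/(6.53*j - 3.39)^2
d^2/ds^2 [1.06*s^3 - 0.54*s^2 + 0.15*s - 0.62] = 6.36*s - 1.08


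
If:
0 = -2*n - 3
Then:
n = -3/2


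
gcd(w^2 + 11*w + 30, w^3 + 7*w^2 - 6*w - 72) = w + 6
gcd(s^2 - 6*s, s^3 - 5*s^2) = s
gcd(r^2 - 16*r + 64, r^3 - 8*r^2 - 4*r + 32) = r - 8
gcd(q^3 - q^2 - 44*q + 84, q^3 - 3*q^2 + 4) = q - 2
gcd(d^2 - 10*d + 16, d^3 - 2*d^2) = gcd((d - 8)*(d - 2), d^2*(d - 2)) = d - 2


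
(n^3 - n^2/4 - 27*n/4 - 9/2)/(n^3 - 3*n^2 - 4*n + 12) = (n + 3/4)/(n - 2)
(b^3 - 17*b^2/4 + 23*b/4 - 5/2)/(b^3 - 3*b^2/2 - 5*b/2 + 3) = (4*b - 5)/(2*(2*b + 3))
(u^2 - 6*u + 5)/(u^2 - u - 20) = (u - 1)/(u + 4)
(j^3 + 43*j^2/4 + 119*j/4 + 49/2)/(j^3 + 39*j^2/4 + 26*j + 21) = (j + 7)/(j + 6)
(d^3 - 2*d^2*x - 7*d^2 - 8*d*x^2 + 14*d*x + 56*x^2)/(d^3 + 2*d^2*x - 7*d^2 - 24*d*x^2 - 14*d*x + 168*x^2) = (d + 2*x)/(d + 6*x)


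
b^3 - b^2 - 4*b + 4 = (b - 2)*(b - 1)*(b + 2)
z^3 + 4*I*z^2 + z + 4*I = (z - I)*(z + I)*(z + 4*I)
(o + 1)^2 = o^2 + 2*o + 1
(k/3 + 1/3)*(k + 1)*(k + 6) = k^3/3 + 8*k^2/3 + 13*k/3 + 2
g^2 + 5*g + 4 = (g + 1)*(g + 4)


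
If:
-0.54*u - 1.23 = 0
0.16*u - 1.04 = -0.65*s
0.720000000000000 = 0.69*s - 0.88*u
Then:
No Solution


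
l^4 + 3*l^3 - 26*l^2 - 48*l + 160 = (l - 4)*(l - 2)*(l + 4)*(l + 5)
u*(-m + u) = -m*u + u^2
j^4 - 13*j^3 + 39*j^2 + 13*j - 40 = (j - 8)*(j - 5)*(j - 1)*(j + 1)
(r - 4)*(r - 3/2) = r^2 - 11*r/2 + 6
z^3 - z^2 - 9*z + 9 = (z - 3)*(z - 1)*(z + 3)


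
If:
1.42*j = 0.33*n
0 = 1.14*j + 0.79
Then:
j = -0.69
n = -2.98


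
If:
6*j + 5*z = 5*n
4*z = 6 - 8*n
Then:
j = 5/8 - 5*z/4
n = 3/4 - z/2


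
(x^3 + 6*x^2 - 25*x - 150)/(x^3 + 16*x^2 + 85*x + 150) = (x - 5)/(x + 5)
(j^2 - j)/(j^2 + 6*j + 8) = j*(j - 1)/(j^2 + 6*j + 8)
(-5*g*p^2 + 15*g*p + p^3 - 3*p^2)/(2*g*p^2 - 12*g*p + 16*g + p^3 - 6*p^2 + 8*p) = p*(-5*g*p + 15*g + p^2 - 3*p)/(2*g*p^2 - 12*g*p + 16*g + p^3 - 6*p^2 + 8*p)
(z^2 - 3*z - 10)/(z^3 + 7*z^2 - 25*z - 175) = (z + 2)/(z^2 + 12*z + 35)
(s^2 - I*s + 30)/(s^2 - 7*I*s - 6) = (s + 5*I)/(s - I)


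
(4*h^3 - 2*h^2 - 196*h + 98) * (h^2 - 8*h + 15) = 4*h^5 - 34*h^4 - 120*h^3 + 1636*h^2 - 3724*h + 1470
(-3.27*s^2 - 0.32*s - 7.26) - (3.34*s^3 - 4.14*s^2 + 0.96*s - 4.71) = -3.34*s^3 + 0.87*s^2 - 1.28*s - 2.55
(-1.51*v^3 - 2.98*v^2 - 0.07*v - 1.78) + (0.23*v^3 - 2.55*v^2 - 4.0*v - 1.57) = -1.28*v^3 - 5.53*v^2 - 4.07*v - 3.35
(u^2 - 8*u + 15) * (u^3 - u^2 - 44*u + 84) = u^5 - 9*u^4 - 21*u^3 + 421*u^2 - 1332*u + 1260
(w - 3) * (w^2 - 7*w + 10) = w^3 - 10*w^2 + 31*w - 30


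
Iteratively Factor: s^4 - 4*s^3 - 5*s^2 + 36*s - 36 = (s - 2)*(s^3 - 2*s^2 - 9*s + 18) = (s - 3)*(s - 2)*(s^2 + s - 6) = (s - 3)*(s - 2)*(s + 3)*(s - 2)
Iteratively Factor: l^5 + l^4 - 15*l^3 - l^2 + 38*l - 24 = (l - 1)*(l^4 + 2*l^3 - 13*l^2 - 14*l + 24) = (l - 1)*(l + 4)*(l^3 - 2*l^2 - 5*l + 6) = (l - 1)^2*(l + 4)*(l^2 - l - 6) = (l - 3)*(l - 1)^2*(l + 4)*(l + 2)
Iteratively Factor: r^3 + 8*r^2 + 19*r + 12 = (r + 3)*(r^2 + 5*r + 4) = (r + 3)*(r + 4)*(r + 1)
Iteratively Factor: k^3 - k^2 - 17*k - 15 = (k + 3)*(k^2 - 4*k - 5) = (k - 5)*(k + 3)*(k + 1)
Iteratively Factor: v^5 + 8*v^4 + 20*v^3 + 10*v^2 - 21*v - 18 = (v + 2)*(v^4 + 6*v^3 + 8*v^2 - 6*v - 9) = (v + 2)*(v + 3)*(v^3 + 3*v^2 - v - 3) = (v - 1)*(v + 2)*(v + 3)*(v^2 + 4*v + 3) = (v - 1)*(v + 2)*(v + 3)^2*(v + 1)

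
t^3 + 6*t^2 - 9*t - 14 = (t - 2)*(t + 1)*(t + 7)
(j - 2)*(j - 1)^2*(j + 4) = j^4 - 11*j^2 + 18*j - 8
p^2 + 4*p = p*(p + 4)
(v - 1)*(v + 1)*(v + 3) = v^3 + 3*v^2 - v - 3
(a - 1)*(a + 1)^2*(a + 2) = a^4 + 3*a^3 + a^2 - 3*a - 2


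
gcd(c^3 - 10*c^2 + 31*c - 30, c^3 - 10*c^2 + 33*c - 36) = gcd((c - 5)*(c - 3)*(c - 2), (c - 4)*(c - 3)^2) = c - 3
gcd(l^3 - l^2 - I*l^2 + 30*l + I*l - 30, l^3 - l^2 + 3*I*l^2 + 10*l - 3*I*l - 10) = l^2 + l*(-1 + 5*I) - 5*I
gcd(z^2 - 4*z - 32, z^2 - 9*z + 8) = z - 8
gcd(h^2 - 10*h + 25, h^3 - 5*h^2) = h - 5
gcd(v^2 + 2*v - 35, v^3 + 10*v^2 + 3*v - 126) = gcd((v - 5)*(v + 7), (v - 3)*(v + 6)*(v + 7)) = v + 7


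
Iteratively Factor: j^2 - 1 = (j + 1)*(j - 1)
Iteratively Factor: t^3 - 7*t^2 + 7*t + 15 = (t + 1)*(t^2 - 8*t + 15) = (t - 3)*(t + 1)*(t - 5)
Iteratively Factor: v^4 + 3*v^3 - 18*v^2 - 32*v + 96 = (v - 3)*(v^3 + 6*v^2 - 32) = (v - 3)*(v + 4)*(v^2 + 2*v - 8) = (v - 3)*(v - 2)*(v + 4)*(v + 4)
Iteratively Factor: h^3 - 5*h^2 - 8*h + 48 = (h - 4)*(h^2 - h - 12) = (h - 4)^2*(h + 3)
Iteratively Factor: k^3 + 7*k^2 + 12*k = (k + 4)*(k^2 + 3*k) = (k + 3)*(k + 4)*(k)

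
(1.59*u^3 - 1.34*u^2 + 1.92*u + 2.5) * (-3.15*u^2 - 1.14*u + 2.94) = -5.0085*u^5 + 2.4084*u^4 + 0.154199999999999*u^3 - 14.0034*u^2 + 2.7948*u + 7.35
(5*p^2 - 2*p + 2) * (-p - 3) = -5*p^3 - 13*p^2 + 4*p - 6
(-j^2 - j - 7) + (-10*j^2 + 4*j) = -11*j^2 + 3*j - 7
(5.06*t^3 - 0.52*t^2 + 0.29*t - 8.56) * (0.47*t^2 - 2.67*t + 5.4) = 2.3782*t^5 - 13.7546*t^4 + 28.8487*t^3 - 7.6055*t^2 + 24.4212*t - 46.224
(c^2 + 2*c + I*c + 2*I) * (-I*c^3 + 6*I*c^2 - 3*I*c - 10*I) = -I*c^5 + c^4 + 4*I*c^4 - 4*c^3 + 9*I*c^3 - 9*c^2 - 16*I*c^2 + 16*c - 20*I*c + 20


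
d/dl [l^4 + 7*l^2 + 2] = 4*l^3 + 14*l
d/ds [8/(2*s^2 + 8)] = -8*s/(s^2 + 4)^2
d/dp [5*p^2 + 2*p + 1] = 10*p + 2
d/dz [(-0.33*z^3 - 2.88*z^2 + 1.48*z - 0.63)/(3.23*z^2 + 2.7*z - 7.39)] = (-1.0659*z^4 - 1.782*z^3 - 5.2403*z^2 + 46.6362*z - 9.2362)/(10.4329*z^4 + 17.442*z^3 - 40.4494*z^2 - 39.906*z + 54.6121)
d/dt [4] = 0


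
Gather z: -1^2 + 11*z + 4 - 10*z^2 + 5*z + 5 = -10*z^2 + 16*z + 8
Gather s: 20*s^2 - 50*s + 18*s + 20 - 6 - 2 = 20*s^2 - 32*s + 12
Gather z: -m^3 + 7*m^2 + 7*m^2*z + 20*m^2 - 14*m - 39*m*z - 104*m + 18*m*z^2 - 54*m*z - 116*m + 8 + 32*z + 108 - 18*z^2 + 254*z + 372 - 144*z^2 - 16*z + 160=-m^3 + 27*m^2 - 234*m + z^2*(18*m - 162) + z*(7*m^2 - 93*m + 270) + 648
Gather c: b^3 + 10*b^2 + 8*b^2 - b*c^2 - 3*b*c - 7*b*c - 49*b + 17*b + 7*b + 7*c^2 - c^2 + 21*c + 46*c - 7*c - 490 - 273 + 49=b^3 + 18*b^2 - 25*b + c^2*(6 - b) + c*(60 - 10*b) - 714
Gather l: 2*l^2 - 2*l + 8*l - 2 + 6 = 2*l^2 + 6*l + 4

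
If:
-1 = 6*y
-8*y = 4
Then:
No Solution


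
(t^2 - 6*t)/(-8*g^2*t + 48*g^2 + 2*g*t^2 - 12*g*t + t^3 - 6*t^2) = t/(-8*g^2 + 2*g*t + t^2)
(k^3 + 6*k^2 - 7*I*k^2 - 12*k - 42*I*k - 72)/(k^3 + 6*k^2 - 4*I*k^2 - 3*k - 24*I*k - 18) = (k - 4*I)/(k - I)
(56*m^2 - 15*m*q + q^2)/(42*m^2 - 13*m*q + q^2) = (-8*m + q)/(-6*m + q)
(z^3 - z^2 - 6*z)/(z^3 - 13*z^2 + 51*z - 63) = z*(z + 2)/(z^2 - 10*z + 21)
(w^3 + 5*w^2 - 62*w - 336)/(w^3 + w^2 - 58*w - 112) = (w + 6)/(w + 2)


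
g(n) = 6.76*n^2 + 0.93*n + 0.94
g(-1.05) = 7.42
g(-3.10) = 63.02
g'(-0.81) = -10.02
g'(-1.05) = -13.27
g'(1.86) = 26.08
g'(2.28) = 31.76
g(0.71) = 5.01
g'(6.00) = 82.05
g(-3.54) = 82.36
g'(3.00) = 41.49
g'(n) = 13.52*n + 0.93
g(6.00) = 249.88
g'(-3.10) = -40.98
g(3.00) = 64.57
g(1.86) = 26.06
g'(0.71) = 10.53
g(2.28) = 38.20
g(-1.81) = 21.40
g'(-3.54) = -46.93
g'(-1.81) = -23.54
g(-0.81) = 4.62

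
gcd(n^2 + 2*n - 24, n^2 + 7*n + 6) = n + 6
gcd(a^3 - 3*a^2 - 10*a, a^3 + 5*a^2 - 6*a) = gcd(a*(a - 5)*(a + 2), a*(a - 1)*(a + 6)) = a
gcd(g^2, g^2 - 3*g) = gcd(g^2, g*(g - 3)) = g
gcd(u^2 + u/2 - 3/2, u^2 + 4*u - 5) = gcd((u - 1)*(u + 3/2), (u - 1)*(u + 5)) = u - 1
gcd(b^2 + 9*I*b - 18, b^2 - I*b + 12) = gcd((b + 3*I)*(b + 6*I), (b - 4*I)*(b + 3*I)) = b + 3*I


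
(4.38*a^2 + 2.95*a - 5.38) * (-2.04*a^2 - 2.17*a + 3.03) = -8.9352*a^4 - 15.5226*a^3 + 17.8451*a^2 + 20.6131*a - 16.3014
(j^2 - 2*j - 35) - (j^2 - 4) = -2*j - 31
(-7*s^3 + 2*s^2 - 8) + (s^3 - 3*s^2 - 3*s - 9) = -6*s^3 - s^2 - 3*s - 17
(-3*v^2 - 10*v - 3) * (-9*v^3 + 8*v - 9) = 27*v^5 + 90*v^4 + 3*v^3 - 53*v^2 + 66*v + 27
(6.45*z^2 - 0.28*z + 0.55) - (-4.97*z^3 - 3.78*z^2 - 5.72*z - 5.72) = 4.97*z^3 + 10.23*z^2 + 5.44*z + 6.27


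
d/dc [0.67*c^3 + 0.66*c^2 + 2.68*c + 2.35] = 2.01*c^2 + 1.32*c + 2.68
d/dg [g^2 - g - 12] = 2*g - 1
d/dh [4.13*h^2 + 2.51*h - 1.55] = 8.26*h + 2.51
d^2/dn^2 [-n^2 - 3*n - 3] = -2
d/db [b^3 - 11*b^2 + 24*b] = 3*b^2 - 22*b + 24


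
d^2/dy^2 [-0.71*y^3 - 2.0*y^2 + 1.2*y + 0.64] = -4.26*y - 4.0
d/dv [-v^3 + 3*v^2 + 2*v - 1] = -3*v^2 + 6*v + 2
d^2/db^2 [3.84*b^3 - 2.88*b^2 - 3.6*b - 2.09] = 23.04*b - 5.76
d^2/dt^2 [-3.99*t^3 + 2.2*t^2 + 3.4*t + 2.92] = 4.4 - 23.94*t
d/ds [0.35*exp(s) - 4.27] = 0.35*exp(s)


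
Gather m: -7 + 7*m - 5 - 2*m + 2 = 5*m - 10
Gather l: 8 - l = 8 - l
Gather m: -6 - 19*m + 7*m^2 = 7*m^2 - 19*m - 6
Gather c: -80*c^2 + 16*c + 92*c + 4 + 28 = -80*c^2 + 108*c + 32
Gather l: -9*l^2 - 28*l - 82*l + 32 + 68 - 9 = -9*l^2 - 110*l + 91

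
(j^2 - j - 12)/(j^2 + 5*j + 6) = (j - 4)/(j + 2)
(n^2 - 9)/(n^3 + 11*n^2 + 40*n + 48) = (n - 3)/(n^2 + 8*n + 16)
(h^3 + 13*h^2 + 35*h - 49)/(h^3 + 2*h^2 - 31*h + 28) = (h + 7)/(h - 4)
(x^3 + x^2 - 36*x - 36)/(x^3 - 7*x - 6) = (x^2 - 36)/(x^2 - x - 6)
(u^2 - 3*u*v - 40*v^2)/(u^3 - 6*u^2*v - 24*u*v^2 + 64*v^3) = (u + 5*v)/(u^2 + 2*u*v - 8*v^2)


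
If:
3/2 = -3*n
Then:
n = -1/2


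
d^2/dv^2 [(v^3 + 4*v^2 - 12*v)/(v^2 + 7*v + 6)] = 6/(v^3 + 3*v^2 + 3*v + 1)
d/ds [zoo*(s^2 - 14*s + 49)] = zoo*(s - 7)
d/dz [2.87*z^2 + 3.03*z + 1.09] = 5.74*z + 3.03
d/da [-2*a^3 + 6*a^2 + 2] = 6*a*(2 - a)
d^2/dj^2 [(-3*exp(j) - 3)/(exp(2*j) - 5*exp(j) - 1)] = 3*(-exp(4*j) - 9*exp(3*j) + 9*exp(2*j) - 24*exp(j) + 4)*exp(j)/(exp(6*j) - 15*exp(5*j) + 72*exp(4*j) - 95*exp(3*j) - 72*exp(2*j) - 15*exp(j) - 1)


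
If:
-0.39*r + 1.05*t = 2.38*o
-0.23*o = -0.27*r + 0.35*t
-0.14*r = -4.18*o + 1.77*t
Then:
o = 0.00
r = 0.00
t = 0.00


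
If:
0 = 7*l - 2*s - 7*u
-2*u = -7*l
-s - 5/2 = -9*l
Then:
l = 10/71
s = -175/142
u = 35/71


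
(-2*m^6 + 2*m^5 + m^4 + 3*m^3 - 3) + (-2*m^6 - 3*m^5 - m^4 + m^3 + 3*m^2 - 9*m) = -4*m^6 - m^5 + 4*m^3 + 3*m^2 - 9*m - 3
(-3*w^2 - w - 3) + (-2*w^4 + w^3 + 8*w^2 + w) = -2*w^4 + w^3 + 5*w^2 - 3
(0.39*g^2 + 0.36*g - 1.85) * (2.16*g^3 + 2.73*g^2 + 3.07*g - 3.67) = 0.8424*g^5 + 1.8423*g^4 - 1.8159*g^3 - 5.3766*g^2 - 7.0007*g + 6.7895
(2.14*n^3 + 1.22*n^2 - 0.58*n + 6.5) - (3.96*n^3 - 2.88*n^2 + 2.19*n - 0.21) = -1.82*n^3 + 4.1*n^2 - 2.77*n + 6.71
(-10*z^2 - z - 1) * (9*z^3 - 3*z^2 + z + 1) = -90*z^5 + 21*z^4 - 16*z^3 - 8*z^2 - 2*z - 1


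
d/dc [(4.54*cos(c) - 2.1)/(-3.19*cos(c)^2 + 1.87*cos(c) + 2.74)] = (-14.4826*cos(c)^2 + 13.398*cos(c) - 16.3666)*sin(c)/(10.1761*cos(c)^4 - 11.9306*cos(c)^3 - 13.9843*cos(c)^2 + 10.2476*cos(c) + 7.5076)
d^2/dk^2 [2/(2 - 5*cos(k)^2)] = 20*(10*sin(k)^4 - 9*sin(k)^2 - 3)/(5*cos(k)^2 - 2)^3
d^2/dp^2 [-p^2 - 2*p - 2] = -2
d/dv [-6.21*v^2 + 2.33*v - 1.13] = 2.33 - 12.42*v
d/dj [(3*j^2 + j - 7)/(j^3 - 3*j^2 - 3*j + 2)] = (-3*j^4 - 2*j^3 + 15*j^2 - 30*j - 19)/(j^6 - 6*j^5 + 3*j^4 + 22*j^3 - 3*j^2 - 12*j + 4)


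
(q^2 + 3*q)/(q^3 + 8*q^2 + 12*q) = (q + 3)/(q^2 + 8*q + 12)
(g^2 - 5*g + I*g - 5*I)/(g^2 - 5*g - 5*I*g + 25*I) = (g + I)/(g - 5*I)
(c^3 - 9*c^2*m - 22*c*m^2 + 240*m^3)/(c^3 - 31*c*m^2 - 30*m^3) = (c - 8*m)/(c + m)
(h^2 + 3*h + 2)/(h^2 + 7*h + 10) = (h + 1)/(h + 5)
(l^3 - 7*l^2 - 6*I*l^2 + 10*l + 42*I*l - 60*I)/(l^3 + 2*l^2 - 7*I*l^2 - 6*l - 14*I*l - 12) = (l^2 - 7*l + 10)/(l^2 + l*(2 - I) - 2*I)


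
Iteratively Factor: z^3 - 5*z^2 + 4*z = (z - 4)*(z^2 - z) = (z - 4)*(z - 1)*(z)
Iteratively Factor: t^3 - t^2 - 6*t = (t)*(t^2 - t - 6) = t*(t - 3)*(t + 2)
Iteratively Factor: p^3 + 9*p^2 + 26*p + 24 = (p + 3)*(p^2 + 6*p + 8) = (p + 3)*(p + 4)*(p + 2)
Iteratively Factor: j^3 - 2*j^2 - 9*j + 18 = (j - 3)*(j^2 + j - 6) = (j - 3)*(j - 2)*(j + 3)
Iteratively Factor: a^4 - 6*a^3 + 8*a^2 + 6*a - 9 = (a - 1)*(a^3 - 5*a^2 + 3*a + 9) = (a - 3)*(a - 1)*(a^2 - 2*a - 3) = (a - 3)*(a - 1)*(a + 1)*(a - 3)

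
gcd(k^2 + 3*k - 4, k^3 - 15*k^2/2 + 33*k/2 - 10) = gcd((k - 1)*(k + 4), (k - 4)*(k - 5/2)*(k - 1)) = k - 1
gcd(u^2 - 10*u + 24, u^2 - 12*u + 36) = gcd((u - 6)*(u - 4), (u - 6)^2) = u - 6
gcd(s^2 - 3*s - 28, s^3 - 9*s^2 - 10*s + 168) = s^2 - 3*s - 28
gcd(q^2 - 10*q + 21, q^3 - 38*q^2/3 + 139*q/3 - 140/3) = q - 7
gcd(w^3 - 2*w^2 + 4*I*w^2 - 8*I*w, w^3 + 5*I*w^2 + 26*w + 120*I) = w + 4*I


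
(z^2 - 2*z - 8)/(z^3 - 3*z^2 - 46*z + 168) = (z + 2)/(z^2 + z - 42)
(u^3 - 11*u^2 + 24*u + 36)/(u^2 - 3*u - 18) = (u^2 - 5*u - 6)/(u + 3)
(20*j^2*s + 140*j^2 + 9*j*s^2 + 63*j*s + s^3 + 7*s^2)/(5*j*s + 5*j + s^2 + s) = (4*j*s + 28*j + s^2 + 7*s)/(s + 1)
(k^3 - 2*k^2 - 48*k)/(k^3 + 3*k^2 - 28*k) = (k^2 - 2*k - 48)/(k^2 + 3*k - 28)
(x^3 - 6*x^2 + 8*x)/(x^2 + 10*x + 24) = x*(x^2 - 6*x + 8)/(x^2 + 10*x + 24)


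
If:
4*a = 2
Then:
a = 1/2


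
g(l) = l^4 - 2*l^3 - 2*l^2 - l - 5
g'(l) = 4*l^3 - 6*l^2 - 4*l - 1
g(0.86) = -8.06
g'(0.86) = -6.33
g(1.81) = -14.49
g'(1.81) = -4.18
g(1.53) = -12.90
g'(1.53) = -6.84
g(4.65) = 213.55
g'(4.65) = 252.84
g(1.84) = -14.61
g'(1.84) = -3.76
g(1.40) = -11.97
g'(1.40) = -7.38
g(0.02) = -5.02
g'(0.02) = -1.08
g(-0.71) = -4.33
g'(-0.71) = -2.62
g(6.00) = 781.00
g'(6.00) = 623.00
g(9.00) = 4927.00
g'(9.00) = 2393.00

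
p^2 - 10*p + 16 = (p - 8)*(p - 2)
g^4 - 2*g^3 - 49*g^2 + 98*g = g*(g - 7)*(g - 2)*(g + 7)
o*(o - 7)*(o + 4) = o^3 - 3*o^2 - 28*o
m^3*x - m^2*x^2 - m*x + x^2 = (m - 1)*(m - x)*(m*x + x)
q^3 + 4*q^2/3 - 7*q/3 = q*(q - 1)*(q + 7/3)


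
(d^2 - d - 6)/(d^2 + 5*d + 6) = (d - 3)/(d + 3)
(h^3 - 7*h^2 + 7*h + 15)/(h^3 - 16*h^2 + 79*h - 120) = (h + 1)/(h - 8)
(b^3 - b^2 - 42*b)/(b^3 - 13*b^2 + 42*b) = (b + 6)/(b - 6)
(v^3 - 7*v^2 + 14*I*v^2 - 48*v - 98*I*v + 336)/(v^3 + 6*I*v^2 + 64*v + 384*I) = (v - 7)/(v - 8*I)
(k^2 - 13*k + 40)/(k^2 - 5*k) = (k - 8)/k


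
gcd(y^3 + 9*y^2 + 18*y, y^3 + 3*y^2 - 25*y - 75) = y + 3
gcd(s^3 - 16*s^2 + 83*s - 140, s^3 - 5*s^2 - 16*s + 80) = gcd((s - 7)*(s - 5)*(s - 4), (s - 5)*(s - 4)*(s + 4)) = s^2 - 9*s + 20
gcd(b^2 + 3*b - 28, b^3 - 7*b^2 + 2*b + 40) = b - 4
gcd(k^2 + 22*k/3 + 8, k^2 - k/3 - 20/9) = k + 4/3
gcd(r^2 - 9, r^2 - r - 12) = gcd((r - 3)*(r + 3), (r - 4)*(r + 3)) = r + 3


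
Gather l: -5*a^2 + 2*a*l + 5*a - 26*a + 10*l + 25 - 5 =-5*a^2 - 21*a + l*(2*a + 10) + 20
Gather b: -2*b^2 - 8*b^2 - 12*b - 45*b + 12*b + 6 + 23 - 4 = -10*b^2 - 45*b + 25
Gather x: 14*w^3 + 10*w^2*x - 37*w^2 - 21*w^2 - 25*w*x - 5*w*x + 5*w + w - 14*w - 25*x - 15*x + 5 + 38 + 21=14*w^3 - 58*w^2 - 8*w + x*(10*w^2 - 30*w - 40) + 64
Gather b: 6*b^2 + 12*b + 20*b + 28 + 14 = 6*b^2 + 32*b + 42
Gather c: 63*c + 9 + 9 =63*c + 18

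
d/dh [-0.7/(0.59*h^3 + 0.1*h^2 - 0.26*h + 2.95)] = (1.239*h^2 + 0.14*h - 0.182)/(0.59*h^3 + 0.1*h^2 - 0.26*h + 2.95)^2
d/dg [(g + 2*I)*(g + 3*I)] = 2*g + 5*I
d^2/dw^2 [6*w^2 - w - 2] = 12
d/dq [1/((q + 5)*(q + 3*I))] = -(2*q + 5 + 3*I)/((q + 5)^2*(q + 3*I)^2)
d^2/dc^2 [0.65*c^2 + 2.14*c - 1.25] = 1.30000000000000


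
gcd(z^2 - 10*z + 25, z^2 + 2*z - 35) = z - 5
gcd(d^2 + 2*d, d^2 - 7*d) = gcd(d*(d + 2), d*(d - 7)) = d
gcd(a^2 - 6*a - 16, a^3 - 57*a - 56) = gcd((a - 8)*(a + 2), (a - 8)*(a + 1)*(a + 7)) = a - 8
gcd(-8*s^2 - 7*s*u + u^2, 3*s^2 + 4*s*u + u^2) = s + u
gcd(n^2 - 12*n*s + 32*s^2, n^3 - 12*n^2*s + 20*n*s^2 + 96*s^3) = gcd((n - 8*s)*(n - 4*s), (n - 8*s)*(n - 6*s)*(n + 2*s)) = -n + 8*s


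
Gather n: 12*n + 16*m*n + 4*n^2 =4*n^2 + n*(16*m + 12)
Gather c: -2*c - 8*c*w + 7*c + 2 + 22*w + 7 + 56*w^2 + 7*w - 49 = c*(5 - 8*w) + 56*w^2 + 29*w - 40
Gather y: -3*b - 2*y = -3*b - 2*y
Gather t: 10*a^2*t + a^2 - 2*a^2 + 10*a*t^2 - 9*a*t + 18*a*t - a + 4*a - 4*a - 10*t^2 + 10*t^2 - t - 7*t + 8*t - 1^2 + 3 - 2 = -a^2 + 10*a*t^2 - a + t*(10*a^2 + 9*a)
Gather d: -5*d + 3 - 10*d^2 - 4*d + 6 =-10*d^2 - 9*d + 9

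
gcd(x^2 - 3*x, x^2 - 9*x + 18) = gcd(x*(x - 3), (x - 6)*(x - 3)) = x - 3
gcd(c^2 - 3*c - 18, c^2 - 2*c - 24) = c - 6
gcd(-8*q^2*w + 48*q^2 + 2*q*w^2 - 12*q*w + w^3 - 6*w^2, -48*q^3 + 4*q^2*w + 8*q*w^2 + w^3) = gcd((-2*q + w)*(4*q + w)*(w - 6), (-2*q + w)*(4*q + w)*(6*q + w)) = 8*q^2 - 2*q*w - w^2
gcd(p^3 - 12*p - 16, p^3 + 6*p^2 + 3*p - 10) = p + 2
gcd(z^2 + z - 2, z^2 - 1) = z - 1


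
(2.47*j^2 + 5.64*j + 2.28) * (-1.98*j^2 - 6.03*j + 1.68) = -4.8906*j^4 - 26.0613*j^3 - 34.374*j^2 - 4.2732*j + 3.8304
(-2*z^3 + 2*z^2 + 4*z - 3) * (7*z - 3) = -14*z^4 + 20*z^3 + 22*z^2 - 33*z + 9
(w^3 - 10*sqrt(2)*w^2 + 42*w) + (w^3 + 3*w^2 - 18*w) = 2*w^3 - 10*sqrt(2)*w^2 + 3*w^2 + 24*w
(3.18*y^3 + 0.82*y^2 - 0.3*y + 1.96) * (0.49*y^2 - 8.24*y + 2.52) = 1.5582*y^5 - 25.8014*y^4 + 1.1098*y^3 + 5.4988*y^2 - 16.9064*y + 4.9392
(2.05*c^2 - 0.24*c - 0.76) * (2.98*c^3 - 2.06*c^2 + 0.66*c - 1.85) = 6.109*c^5 - 4.9382*c^4 - 0.4174*c^3 - 2.3853*c^2 - 0.0576*c + 1.406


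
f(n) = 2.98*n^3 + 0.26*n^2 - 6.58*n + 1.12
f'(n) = 8.94*n^2 + 0.52*n - 6.58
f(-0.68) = 4.78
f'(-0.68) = -2.80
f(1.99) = 12.54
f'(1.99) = 29.86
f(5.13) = 376.52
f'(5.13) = 231.36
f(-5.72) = -510.44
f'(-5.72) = 282.95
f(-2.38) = -21.92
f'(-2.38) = 42.82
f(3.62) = 122.07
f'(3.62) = 112.46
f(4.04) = 175.28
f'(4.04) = 141.44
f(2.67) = 42.13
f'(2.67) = 58.54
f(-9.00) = -2091.02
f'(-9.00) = 712.88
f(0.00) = 1.12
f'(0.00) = -6.58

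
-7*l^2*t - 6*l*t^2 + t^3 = t*(-7*l + t)*(l + t)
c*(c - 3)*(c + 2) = c^3 - c^2 - 6*c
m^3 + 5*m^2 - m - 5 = (m - 1)*(m + 1)*(m + 5)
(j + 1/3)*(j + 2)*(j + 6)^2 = j^4 + 43*j^3/3 + 194*j^2/3 + 92*j + 24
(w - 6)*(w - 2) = w^2 - 8*w + 12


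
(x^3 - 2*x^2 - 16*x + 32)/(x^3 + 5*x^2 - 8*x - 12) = (x^2 - 16)/(x^2 + 7*x + 6)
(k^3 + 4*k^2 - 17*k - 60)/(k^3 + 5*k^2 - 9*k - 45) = (k - 4)/(k - 3)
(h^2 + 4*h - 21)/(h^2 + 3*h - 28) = (h - 3)/(h - 4)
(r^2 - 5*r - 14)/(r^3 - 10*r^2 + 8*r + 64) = (r - 7)/(r^2 - 12*r + 32)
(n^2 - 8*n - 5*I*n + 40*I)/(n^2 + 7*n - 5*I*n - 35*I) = (n - 8)/(n + 7)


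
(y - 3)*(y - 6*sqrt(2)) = y^2 - 6*sqrt(2)*y - 3*y + 18*sqrt(2)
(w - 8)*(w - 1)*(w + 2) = w^3 - 7*w^2 - 10*w + 16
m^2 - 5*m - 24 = (m - 8)*(m + 3)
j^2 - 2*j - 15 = (j - 5)*(j + 3)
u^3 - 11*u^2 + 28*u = u*(u - 7)*(u - 4)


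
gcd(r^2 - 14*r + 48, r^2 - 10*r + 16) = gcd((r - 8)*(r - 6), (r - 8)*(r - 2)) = r - 8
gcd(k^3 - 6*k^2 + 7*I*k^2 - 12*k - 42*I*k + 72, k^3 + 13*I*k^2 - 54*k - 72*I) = k^2 + 7*I*k - 12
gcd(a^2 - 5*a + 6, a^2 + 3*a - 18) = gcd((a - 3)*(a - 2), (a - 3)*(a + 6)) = a - 3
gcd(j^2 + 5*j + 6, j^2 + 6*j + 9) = j + 3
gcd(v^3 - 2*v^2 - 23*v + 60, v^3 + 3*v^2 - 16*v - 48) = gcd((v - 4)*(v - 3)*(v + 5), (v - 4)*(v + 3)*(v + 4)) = v - 4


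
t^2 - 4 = (t - 2)*(t + 2)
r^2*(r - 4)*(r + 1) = r^4 - 3*r^3 - 4*r^2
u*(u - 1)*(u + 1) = u^3 - u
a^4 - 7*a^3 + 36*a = a*(a - 6)*(a - 3)*(a + 2)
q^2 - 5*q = q*(q - 5)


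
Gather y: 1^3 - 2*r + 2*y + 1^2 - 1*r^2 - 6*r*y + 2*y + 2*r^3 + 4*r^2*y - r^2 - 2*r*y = 2*r^3 - 2*r^2 - 2*r + y*(4*r^2 - 8*r + 4) + 2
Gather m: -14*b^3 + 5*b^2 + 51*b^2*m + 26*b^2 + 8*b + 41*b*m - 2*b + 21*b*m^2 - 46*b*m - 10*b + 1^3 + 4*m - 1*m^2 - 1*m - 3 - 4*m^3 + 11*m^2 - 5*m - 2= -14*b^3 + 31*b^2 - 4*b - 4*m^3 + m^2*(21*b + 10) + m*(51*b^2 - 5*b - 2) - 4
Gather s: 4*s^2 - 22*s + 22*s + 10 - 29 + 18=4*s^2 - 1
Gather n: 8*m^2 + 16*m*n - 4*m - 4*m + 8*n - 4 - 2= 8*m^2 - 8*m + n*(16*m + 8) - 6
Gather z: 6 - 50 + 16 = -28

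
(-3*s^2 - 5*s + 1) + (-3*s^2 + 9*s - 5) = -6*s^2 + 4*s - 4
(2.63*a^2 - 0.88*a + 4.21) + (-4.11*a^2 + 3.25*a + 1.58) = -1.48*a^2 + 2.37*a + 5.79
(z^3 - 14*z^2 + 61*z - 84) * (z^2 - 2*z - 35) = z^5 - 16*z^4 + 54*z^3 + 284*z^2 - 1967*z + 2940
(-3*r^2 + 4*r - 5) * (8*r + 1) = -24*r^3 + 29*r^2 - 36*r - 5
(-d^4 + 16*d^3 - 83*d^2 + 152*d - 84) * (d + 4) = -d^5 + 12*d^4 - 19*d^3 - 180*d^2 + 524*d - 336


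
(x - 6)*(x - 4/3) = x^2 - 22*x/3 + 8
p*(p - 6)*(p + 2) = p^3 - 4*p^2 - 12*p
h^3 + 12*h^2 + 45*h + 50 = (h + 2)*(h + 5)^2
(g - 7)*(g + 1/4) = g^2 - 27*g/4 - 7/4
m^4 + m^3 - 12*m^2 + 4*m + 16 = (m - 2)^2*(m + 1)*(m + 4)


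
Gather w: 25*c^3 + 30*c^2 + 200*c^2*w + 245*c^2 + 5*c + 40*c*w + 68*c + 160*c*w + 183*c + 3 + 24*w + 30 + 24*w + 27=25*c^3 + 275*c^2 + 256*c + w*(200*c^2 + 200*c + 48) + 60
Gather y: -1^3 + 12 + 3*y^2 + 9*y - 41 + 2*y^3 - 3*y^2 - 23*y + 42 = 2*y^3 - 14*y + 12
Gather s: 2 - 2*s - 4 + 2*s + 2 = 0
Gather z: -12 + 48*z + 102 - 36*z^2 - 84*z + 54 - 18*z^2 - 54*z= -54*z^2 - 90*z + 144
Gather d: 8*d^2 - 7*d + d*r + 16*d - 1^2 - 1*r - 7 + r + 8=8*d^2 + d*(r + 9)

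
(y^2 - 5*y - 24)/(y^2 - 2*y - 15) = (y - 8)/(y - 5)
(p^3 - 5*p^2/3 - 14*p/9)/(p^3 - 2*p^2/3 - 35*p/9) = (3*p + 2)/(3*p + 5)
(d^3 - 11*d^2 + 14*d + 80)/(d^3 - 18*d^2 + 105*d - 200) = (d + 2)/(d - 5)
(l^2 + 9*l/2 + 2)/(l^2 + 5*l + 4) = (l + 1/2)/(l + 1)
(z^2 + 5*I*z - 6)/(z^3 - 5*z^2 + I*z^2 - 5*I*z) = (z^2 + 5*I*z - 6)/(z*(z^2 + z*(-5 + I) - 5*I))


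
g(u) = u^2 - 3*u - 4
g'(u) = 2*u - 3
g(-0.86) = -0.68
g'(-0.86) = -4.72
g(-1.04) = 0.20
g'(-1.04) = -5.08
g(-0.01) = -3.97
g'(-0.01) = -3.02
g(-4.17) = 25.90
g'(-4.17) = -11.34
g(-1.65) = 3.67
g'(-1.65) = -6.30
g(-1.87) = 5.11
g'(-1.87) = -6.74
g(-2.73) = 11.64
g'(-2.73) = -8.46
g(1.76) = -6.18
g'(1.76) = 0.52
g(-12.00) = 176.00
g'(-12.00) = -27.00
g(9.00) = 50.00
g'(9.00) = 15.00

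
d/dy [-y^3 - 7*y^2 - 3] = y*(-3*y - 14)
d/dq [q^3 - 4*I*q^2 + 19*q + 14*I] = 3*q^2 - 8*I*q + 19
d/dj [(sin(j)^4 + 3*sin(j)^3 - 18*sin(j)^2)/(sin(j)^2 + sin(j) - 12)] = 2*(sin(j)^2 + 9*sin(j) + 24)*sin(j)*cos(j)/(sin(j) + 4)^2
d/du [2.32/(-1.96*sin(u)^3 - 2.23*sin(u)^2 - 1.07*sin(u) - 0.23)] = (13.6416*sin(u)^2 + 10.3472*sin(u) + 2.4824)*cos(u)/(1.96*sin(u)^3 + 2.23*sin(u)^2 + 1.07*sin(u) + 0.23)^2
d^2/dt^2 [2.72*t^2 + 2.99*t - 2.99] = 5.44000000000000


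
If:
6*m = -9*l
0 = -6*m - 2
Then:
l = 2/9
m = -1/3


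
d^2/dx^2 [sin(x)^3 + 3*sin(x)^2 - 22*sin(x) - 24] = -9*sin(x)^3 - 12*sin(x)^2 + 28*sin(x) + 6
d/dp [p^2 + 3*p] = 2*p + 3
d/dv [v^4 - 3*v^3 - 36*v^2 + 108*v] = 4*v^3 - 9*v^2 - 72*v + 108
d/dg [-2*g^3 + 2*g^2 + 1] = 2*g*(2 - 3*g)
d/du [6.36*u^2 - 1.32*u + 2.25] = 12.72*u - 1.32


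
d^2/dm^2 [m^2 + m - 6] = 2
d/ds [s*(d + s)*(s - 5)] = s*(d + s) + s*(s - 5) + (d + s)*(s - 5)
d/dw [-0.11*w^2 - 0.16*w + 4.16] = -0.22*w - 0.16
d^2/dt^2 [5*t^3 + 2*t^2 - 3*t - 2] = 30*t + 4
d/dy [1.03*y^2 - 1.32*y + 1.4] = 2.06*y - 1.32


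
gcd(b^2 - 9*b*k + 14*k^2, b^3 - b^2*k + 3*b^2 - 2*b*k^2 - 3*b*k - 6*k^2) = b - 2*k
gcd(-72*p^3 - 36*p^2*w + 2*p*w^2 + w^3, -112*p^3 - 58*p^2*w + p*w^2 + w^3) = 2*p + w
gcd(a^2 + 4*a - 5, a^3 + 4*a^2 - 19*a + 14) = a - 1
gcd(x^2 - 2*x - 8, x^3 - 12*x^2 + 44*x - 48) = x - 4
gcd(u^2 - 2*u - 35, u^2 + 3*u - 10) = u + 5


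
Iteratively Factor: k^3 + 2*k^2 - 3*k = (k + 3)*(k^2 - k) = k*(k + 3)*(k - 1)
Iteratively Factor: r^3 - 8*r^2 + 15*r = (r - 3)*(r^2 - 5*r) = r*(r - 3)*(r - 5)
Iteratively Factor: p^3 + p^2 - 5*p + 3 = (p + 3)*(p^2 - 2*p + 1) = (p - 1)*(p + 3)*(p - 1)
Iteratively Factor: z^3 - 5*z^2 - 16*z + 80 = (z - 4)*(z^2 - z - 20) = (z - 4)*(z + 4)*(z - 5)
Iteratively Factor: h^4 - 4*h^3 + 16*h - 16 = (h - 2)*(h^3 - 2*h^2 - 4*h + 8) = (h - 2)*(h + 2)*(h^2 - 4*h + 4) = (h - 2)^2*(h + 2)*(h - 2)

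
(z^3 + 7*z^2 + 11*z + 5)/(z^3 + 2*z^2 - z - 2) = (z^2 + 6*z + 5)/(z^2 + z - 2)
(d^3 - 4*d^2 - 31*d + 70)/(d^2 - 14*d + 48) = (d^3 - 4*d^2 - 31*d + 70)/(d^2 - 14*d + 48)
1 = 1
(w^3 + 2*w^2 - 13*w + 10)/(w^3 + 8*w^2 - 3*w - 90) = (w^2 - 3*w + 2)/(w^2 + 3*w - 18)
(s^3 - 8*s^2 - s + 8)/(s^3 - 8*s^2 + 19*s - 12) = (s^2 - 7*s - 8)/(s^2 - 7*s + 12)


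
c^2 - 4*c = c*(c - 4)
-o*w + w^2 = w*(-o + w)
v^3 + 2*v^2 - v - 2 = (v - 1)*(v + 1)*(v + 2)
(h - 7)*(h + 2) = h^2 - 5*h - 14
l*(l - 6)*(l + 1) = l^3 - 5*l^2 - 6*l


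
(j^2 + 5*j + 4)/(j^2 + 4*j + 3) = (j + 4)/(j + 3)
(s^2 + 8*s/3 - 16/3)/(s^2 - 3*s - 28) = (s - 4/3)/(s - 7)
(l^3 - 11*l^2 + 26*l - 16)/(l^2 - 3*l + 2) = l - 8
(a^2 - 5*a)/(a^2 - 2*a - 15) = a/(a + 3)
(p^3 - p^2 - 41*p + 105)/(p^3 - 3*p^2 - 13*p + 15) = (p^2 + 4*p - 21)/(p^2 + 2*p - 3)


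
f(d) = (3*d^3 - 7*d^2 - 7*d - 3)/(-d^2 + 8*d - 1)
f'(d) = (2*d - 8)*(3*d^3 - 7*d^2 - 7*d - 3)/(-d^2 + 8*d - 1)^2 + (9*d^2 - 14*d - 7)/(-d^2 + 8*d - 1)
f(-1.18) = 0.80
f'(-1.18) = -1.17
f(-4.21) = 6.13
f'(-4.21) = -2.11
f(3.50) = 1.04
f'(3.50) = 3.61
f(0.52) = -2.81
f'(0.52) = 2.66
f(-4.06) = 5.82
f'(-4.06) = -2.09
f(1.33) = -2.24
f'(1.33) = 0.29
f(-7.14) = 12.85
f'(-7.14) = -2.43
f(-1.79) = 1.63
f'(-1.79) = -1.52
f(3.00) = -0.43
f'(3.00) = 2.35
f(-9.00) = 17.49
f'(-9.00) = -2.55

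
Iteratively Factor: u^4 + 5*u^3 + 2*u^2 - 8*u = (u)*(u^3 + 5*u^2 + 2*u - 8) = u*(u + 2)*(u^2 + 3*u - 4) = u*(u - 1)*(u + 2)*(u + 4)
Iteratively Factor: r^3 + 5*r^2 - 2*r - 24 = (r - 2)*(r^2 + 7*r + 12) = (r - 2)*(r + 3)*(r + 4)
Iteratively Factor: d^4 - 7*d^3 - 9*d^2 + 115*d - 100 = (d - 1)*(d^3 - 6*d^2 - 15*d + 100) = (d - 1)*(d + 4)*(d^2 - 10*d + 25) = (d - 5)*(d - 1)*(d + 4)*(d - 5)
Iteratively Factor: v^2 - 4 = (v - 2)*(v + 2)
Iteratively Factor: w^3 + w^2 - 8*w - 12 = (w - 3)*(w^2 + 4*w + 4) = (w - 3)*(w + 2)*(w + 2)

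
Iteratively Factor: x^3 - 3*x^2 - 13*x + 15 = (x - 5)*(x^2 + 2*x - 3) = (x - 5)*(x + 3)*(x - 1)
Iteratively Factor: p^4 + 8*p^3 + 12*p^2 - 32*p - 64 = (p + 4)*(p^3 + 4*p^2 - 4*p - 16) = (p - 2)*(p + 4)*(p^2 + 6*p + 8) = (p - 2)*(p + 2)*(p + 4)*(p + 4)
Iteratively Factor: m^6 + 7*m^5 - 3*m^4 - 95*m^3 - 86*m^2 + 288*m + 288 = (m - 3)*(m^5 + 10*m^4 + 27*m^3 - 14*m^2 - 128*m - 96) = (m - 3)*(m + 3)*(m^4 + 7*m^3 + 6*m^2 - 32*m - 32) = (m - 3)*(m + 1)*(m + 3)*(m^3 + 6*m^2 - 32) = (m - 3)*(m - 2)*(m + 1)*(m + 3)*(m^2 + 8*m + 16) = (m - 3)*(m - 2)*(m + 1)*(m + 3)*(m + 4)*(m + 4)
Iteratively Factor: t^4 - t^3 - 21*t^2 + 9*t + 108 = (t + 3)*(t^3 - 4*t^2 - 9*t + 36) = (t - 3)*(t + 3)*(t^2 - t - 12) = (t - 3)*(t + 3)^2*(t - 4)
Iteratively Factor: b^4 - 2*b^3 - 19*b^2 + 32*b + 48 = (b + 1)*(b^3 - 3*b^2 - 16*b + 48) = (b + 1)*(b + 4)*(b^2 - 7*b + 12) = (b - 4)*(b + 1)*(b + 4)*(b - 3)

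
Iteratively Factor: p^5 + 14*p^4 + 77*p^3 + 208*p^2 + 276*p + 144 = (p + 2)*(p^4 + 12*p^3 + 53*p^2 + 102*p + 72) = (p + 2)*(p + 4)*(p^3 + 8*p^2 + 21*p + 18) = (p + 2)*(p + 3)*(p + 4)*(p^2 + 5*p + 6) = (p + 2)^2*(p + 3)*(p + 4)*(p + 3)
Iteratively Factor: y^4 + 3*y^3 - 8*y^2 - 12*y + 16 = (y + 2)*(y^3 + y^2 - 10*y + 8) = (y - 1)*(y + 2)*(y^2 + 2*y - 8) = (y - 1)*(y + 2)*(y + 4)*(y - 2)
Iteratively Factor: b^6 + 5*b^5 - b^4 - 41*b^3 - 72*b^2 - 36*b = (b + 3)*(b^5 + 2*b^4 - 7*b^3 - 20*b^2 - 12*b) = (b + 2)*(b + 3)*(b^4 - 7*b^2 - 6*b) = (b - 3)*(b + 2)*(b + 3)*(b^3 + 3*b^2 + 2*b) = b*(b - 3)*(b + 2)*(b + 3)*(b^2 + 3*b + 2) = b*(b - 3)*(b + 2)^2*(b + 3)*(b + 1)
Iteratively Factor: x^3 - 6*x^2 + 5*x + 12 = (x - 4)*(x^2 - 2*x - 3) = (x - 4)*(x + 1)*(x - 3)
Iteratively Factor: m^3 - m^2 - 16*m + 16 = (m - 4)*(m^2 + 3*m - 4) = (m - 4)*(m + 4)*(m - 1)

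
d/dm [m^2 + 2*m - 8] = 2*m + 2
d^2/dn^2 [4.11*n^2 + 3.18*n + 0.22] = 8.22000000000000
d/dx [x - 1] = 1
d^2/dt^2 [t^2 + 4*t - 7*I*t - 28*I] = 2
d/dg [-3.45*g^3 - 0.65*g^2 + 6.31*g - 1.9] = -10.35*g^2 - 1.3*g + 6.31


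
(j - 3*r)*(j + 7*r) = j^2 + 4*j*r - 21*r^2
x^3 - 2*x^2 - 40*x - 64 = (x - 8)*(x + 2)*(x + 4)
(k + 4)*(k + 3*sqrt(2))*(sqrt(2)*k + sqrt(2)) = sqrt(2)*k^3 + 6*k^2 + 5*sqrt(2)*k^2 + 4*sqrt(2)*k + 30*k + 24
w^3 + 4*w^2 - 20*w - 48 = (w - 4)*(w + 2)*(w + 6)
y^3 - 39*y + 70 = (y - 5)*(y - 2)*(y + 7)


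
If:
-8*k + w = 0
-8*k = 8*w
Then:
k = 0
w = 0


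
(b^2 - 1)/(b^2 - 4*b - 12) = (1 - b^2)/(-b^2 + 4*b + 12)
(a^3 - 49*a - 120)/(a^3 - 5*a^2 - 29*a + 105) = (a^2 - 5*a - 24)/(a^2 - 10*a + 21)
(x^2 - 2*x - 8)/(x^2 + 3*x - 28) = (x + 2)/(x + 7)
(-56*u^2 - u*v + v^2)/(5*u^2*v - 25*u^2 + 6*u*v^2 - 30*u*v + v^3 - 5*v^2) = (-56*u^2 - u*v + v^2)/(5*u^2*v - 25*u^2 + 6*u*v^2 - 30*u*v + v^3 - 5*v^2)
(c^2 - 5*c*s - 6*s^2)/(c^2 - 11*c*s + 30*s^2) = (-c - s)/(-c + 5*s)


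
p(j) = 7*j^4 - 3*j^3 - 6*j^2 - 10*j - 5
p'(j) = 28*j^3 - 9*j^2 - 12*j - 10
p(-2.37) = 245.78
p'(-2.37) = -404.85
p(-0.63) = 0.77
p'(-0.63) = -13.01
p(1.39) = -12.42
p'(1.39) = 31.13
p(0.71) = -14.42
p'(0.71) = -13.04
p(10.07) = 68203.10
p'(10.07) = 27548.64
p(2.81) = 289.40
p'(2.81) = 506.48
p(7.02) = 15591.18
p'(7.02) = 9148.79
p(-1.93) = 110.64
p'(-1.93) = -221.66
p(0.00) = -5.00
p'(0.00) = -10.00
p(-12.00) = 149587.00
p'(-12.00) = -49546.00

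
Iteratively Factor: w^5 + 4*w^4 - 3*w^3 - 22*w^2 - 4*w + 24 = (w + 3)*(w^4 + w^3 - 6*w^2 - 4*w + 8) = (w - 1)*(w + 3)*(w^3 + 2*w^2 - 4*w - 8) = (w - 2)*(w - 1)*(w + 3)*(w^2 + 4*w + 4) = (w - 2)*(w - 1)*(w + 2)*(w + 3)*(w + 2)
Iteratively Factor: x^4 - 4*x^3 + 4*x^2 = (x - 2)*(x^3 - 2*x^2) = x*(x - 2)*(x^2 - 2*x) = x*(x - 2)^2*(x)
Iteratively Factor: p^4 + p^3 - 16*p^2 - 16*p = (p)*(p^3 + p^2 - 16*p - 16) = p*(p - 4)*(p^2 + 5*p + 4) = p*(p - 4)*(p + 1)*(p + 4)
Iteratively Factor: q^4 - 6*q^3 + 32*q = (q - 4)*(q^3 - 2*q^2 - 8*q) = (q - 4)*(q + 2)*(q^2 - 4*q) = (q - 4)^2*(q + 2)*(q)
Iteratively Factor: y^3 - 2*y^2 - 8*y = (y - 4)*(y^2 + 2*y) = (y - 4)*(y + 2)*(y)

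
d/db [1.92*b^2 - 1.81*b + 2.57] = 3.84*b - 1.81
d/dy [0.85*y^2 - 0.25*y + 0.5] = 1.7*y - 0.25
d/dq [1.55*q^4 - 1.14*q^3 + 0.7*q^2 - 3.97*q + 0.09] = 6.2*q^3 - 3.42*q^2 + 1.4*q - 3.97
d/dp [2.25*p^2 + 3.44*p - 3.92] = 4.5*p + 3.44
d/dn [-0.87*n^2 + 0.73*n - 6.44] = 0.73 - 1.74*n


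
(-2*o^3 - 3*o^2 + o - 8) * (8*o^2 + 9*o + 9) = -16*o^5 - 42*o^4 - 37*o^3 - 82*o^2 - 63*o - 72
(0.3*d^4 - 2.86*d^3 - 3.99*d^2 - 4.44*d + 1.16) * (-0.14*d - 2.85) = -0.042*d^5 - 0.4546*d^4 + 8.7096*d^3 + 11.9931*d^2 + 12.4916*d - 3.306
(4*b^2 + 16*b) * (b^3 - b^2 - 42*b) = 4*b^5 + 12*b^4 - 184*b^3 - 672*b^2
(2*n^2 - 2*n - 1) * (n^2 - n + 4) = 2*n^4 - 4*n^3 + 9*n^2 - 7*n - 4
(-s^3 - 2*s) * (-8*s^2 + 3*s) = 8*s^5 - 3*s^4 + 16*s^3 - 6*s^2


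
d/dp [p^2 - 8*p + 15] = 2*p - 8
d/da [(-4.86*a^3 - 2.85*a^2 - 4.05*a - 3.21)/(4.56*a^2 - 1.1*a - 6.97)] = (-22.1616*a^4 + 10.692*a^3 + 123.2256*a^2 + 69.0042*a + 24.6975)/(20.7936*a^4 - 10.032*a^3 - 62.3564*a^2 + 15.334*a + 48.5809)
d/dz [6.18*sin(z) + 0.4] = 6.18*cos(z)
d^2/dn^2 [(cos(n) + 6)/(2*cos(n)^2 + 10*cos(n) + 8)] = (-9*(1 - cos(2*n))^2*cos(n)/4 - 19*(1 - cos(2*n))^2/4 + 425*cos(n)/2 - 18*cos(2*n) - 18*cos(3*n) + cos(5*n)/2 + 213)/(2*(cos(n) + 1)^3*(cos(n) + 4)^3)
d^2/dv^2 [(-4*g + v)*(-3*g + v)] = 2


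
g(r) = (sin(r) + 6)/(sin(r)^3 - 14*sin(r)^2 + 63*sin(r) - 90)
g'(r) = (sin(r) + 6)*(-3*sin(r)^2*cos(r) + 28*sin(r)*cos(r) - 63*cos(r))/(sin(r)^3 - 14*sin(r)^2 + 63*sin(r) - 90)^2 + cos(r)/(sin(r)^3 - 14*sin(r)^2 + 63*sin(r) - 90) = (-2*sin(r)^3 - 4*sin(r)^2 + 168*sin(r) - 468)*cos(r)/(sin(r)^3 - 14*sin(r)^2 + 63*sin(r) - 90)^2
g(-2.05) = -0.03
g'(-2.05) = 0.01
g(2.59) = -0.11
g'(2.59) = 0.09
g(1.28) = -0.17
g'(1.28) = -0.05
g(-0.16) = -0.06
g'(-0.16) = -0.05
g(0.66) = -0.12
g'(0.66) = -0.09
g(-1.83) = -0.03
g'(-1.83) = 0.01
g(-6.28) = -0.07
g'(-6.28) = -0.06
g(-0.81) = -0.04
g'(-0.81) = -0.02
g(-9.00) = -0.05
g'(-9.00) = 0.03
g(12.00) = -0.04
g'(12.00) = -0.03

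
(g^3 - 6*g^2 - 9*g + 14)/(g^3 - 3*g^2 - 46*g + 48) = (g^2 - 5*g - 14)/(g^2 - 2*g - 48)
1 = 1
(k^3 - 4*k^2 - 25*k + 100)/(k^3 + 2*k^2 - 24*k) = (k^2 - 25)/(k*(k + 6))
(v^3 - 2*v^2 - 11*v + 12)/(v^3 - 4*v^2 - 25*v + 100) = (v^2 + 2*v - 3)/(v^2 - 25)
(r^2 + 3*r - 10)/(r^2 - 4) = (r + 5)/(r + 2)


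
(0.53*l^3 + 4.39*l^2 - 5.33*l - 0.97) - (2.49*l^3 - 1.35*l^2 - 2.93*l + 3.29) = -1.96*l^3 + 5.74*l^2 - 2.4*l - 4.26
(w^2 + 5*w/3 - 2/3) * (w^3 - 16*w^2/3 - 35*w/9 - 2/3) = w^5 - 11*w^4/3 - 121*w^3/9 - 97*w^2/27 + 40*w/27 + 4/9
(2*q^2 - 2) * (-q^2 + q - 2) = -2*q^4 + 2*q^3 - 2*q^2 - 2*q + 4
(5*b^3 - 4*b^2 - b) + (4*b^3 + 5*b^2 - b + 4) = 9*b^3 + b^2 - 2*b + 4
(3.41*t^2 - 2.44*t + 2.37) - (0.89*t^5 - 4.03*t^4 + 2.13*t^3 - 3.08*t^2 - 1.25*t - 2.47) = -0.89*t^5 + 4.03*t^4 - 2.13*t^3 + 6.49*t^2 - 1.19*t + 4.84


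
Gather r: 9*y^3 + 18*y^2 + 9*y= 9*y^3 + 18*y^2 + 9*y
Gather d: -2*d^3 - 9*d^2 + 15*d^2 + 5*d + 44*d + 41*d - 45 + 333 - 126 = -2*d^3 + 6*d^2 + 90*d + 162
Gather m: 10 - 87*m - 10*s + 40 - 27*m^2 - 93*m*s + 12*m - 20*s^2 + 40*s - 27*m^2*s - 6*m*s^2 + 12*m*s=m^2*(-27*s - 27) + m*(-6*s^2 - 81*s - 75) - 20*s^2 + 30*s + 50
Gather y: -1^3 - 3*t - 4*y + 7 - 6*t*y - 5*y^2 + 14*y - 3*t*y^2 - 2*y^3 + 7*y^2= -3*t - 2*y^3 + y^2*(2 - 3*t) + y*(10 - 6*t) + 6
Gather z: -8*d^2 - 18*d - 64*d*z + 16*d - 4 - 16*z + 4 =-8*d^2 - 2*d + z*(-64*d - 16)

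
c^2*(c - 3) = c^3 - 3*c^2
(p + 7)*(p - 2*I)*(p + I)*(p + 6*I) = p^4 + 7*p^3 + 5*I*p^3 + 8*p^2 + 35*I*p^2 + 56*p + 12*I*p + 84*I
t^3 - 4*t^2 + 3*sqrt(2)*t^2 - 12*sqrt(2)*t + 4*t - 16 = (t - 4)*(t + sqrt(2))*(t + 2*sqrt(2))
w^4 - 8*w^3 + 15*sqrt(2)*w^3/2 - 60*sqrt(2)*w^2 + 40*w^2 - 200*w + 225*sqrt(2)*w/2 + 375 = (w - 5)*(w - 3)*(w + 5*sqrt(2)/2)*(w + 5*sqrt(2))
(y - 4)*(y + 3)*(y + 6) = y^3 + 5*y^2 - 18*y - 72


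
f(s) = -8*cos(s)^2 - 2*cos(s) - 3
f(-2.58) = -7.04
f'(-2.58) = 6.15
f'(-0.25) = -4.33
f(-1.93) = -3.29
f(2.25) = -4.90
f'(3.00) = -1.95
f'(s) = 16*sin(s)*cos(s) + 2*sin(s)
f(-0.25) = -12.45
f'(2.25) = -6.26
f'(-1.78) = 1.29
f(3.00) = -8.86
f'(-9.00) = 5.18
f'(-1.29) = -6.18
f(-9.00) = -7.82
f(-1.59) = -2.96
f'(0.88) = 9.40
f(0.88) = -7.52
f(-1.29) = -4.17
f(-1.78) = -2.93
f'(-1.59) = -1.69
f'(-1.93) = 3.39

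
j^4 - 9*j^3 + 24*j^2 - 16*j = j*(j - 4)^2*(j - 1)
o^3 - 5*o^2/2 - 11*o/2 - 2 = (o - 4)*(o + 1/2)*(o + 1)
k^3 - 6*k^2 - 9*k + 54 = (k - 6)*(k - 3)*(k + 3)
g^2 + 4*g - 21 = (g - 3)*(g + 7)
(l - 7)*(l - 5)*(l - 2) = l^3 - 14*l^2 + 59*l - 70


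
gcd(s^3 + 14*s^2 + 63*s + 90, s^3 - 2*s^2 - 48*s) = s + 6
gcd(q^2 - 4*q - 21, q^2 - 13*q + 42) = q - 7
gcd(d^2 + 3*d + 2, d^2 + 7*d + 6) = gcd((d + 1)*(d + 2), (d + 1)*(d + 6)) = d + 1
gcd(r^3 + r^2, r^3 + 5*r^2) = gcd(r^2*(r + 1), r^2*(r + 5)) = r^2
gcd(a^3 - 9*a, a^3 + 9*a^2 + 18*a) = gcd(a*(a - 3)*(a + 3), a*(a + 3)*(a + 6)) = a^2 + 3*a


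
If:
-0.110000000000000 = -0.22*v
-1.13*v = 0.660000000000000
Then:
No Solution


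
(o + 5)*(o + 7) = o^2 + 12*o + 35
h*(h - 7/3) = h^2 - 7*h/3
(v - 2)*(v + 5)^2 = v^3 + 8*v^2 + 5*v - 50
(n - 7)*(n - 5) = n^2 - 12*n + 35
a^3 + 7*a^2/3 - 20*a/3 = a*(a - 5/3)*(a + 4)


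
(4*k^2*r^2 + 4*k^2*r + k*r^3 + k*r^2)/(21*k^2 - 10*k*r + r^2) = k*r*(4*k*r + 4*k + r^2 + r)/(21*k^2 - 10*k*r + r^2)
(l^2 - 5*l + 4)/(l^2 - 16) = (l - 1)/(l + 4)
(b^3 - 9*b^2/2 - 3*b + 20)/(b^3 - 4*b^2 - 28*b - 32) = (b^2 - 13*b/2 + 10)/(b^2 - 6*b - 16)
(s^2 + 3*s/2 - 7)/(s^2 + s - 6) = (s + 7/2)/(s + 3)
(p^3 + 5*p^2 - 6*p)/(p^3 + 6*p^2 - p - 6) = p/(p + 1)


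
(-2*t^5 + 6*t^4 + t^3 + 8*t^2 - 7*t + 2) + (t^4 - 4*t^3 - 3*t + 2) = -2*t^5 + 7*t^4 - 3*t^3 + 8*t^2 - 10*t + 4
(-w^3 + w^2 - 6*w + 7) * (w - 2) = -w^4 + 3*w^3 - 8*w^2 + 19*w - 14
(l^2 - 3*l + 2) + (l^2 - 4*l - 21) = 2*l^2 - 7*l - 19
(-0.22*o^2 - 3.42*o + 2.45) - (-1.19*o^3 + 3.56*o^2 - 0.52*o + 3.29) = 1.19*o^3 - 3.78*o^2 - 2.9*o - 0.84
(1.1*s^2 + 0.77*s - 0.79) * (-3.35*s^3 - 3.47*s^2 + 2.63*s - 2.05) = -3.685*s^5 - 6.3965*s^4 + 2.8676*s^3 + 2.5114*s^2 - 3.6562*s + 1.6195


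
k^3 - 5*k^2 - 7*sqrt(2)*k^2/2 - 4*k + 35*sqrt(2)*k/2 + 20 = (k - 5)*(k - 4*sqrt(2))*(k + sqrt(2)/2)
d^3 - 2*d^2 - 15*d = d*(d - 5)*(d + 3)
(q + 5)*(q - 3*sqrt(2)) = q^2 - 3*sqrt(2)*q + 5*q - 15*sqrt(2)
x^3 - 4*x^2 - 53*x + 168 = (x - 8)*(x - 3)*(x + 7)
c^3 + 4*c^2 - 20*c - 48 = (c - 4)*(c + 2)*(c + 6)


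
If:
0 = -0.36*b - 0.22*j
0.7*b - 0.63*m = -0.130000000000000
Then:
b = 0.9*m - 0.185714285714286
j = 0.303896103896104 - 1.47272727272727*m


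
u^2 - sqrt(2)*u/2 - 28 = (u - 4*sqrt(2))*(u + 7*sqrt(2)/2)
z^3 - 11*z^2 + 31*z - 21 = (z - 7)*(z - 3)*(z - 1)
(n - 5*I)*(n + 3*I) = n^2 - 2*I*n + 15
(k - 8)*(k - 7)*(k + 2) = k^3 - 13*k^2 + 26*k + 112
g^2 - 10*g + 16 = (g - 8)*(g - 2)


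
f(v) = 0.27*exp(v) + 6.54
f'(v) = 0.27*exp(v)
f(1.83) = 8.22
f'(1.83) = 1.68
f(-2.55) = 6.56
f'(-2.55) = 0.02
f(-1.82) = 6.58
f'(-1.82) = 0.04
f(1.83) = 8.22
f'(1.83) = 1.68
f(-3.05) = 6.55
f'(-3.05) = 0.01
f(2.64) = 10.32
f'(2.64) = 3.78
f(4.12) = 23.16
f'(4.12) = 16.62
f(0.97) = 7.25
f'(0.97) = 0.71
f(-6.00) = 6.54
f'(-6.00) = 0.00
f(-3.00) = 6.55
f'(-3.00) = 0.01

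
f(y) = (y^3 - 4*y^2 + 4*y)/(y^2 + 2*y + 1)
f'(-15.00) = 0.92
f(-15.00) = -22.12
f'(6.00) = 0.75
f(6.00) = 1.96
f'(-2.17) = -21.20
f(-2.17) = -27.57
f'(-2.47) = -11.61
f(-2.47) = -22.84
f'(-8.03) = 0.64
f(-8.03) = -16.35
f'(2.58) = 0.22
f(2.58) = 0.07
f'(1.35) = -0.33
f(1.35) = 0.10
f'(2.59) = 0.23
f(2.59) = 0.07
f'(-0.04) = 5.07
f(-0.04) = -0.18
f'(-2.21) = -19.41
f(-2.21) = -26.75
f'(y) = (-2*y - 2)*(y^3 - 4*y^2 + 4*y)/(y^2 + 2*y + 1)^2 + (3*y^2 - 8*y + 4)/(y^2 + 2*y + 1)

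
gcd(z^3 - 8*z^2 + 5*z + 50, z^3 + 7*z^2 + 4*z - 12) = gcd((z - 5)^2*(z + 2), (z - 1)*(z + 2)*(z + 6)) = z + 2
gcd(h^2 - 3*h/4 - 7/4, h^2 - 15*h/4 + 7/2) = h - 7/4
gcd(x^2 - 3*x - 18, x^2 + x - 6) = x + 3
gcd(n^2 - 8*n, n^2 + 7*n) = n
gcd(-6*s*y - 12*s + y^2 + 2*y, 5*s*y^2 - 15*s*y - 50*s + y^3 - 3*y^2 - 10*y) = y + 2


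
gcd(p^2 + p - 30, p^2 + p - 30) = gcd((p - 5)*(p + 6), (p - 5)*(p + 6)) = p^2 + p - 30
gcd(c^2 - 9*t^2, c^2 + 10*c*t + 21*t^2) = c + 3*t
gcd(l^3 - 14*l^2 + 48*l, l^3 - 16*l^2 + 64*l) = l^2 - 8*l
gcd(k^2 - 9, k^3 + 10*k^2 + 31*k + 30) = k + 3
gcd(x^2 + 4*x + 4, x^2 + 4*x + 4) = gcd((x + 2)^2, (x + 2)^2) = x^2 + 4*x + 4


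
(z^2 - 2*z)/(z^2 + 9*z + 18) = z*(z - 2)/(z^2 + 9*z + 18)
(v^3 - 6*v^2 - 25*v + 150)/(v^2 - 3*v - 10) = (v^2 - v - 30)/(v + 2)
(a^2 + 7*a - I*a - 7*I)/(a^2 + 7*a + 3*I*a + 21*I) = (a - I)/(a + 3*I)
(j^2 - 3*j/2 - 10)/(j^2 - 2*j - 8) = (j + 5/2)/(j + 2)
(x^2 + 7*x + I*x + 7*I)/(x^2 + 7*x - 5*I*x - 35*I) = (x + I)/(x - 5*I)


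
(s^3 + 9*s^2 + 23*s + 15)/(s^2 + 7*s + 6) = (s^2 + 8*s + 15)/(s + 6)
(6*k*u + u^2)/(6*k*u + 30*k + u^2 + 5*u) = u/(u + 5)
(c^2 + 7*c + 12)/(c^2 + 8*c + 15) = (c + 4)/(c + 5)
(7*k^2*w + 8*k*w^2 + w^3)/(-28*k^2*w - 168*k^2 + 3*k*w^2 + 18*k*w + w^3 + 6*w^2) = w*(k + w)/(-4*k*w - 24*k + w^2 + 6*w)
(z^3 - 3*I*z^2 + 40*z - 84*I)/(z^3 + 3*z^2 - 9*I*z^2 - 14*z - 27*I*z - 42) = (z + 6*I)/(z + 3)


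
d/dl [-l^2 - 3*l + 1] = -2*l - 3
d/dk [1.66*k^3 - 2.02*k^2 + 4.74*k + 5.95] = 4.98*k^2 - 4.04*k + 4.74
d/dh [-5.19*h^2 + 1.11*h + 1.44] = 1.11 - 10.38*h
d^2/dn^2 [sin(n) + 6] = -sin(n)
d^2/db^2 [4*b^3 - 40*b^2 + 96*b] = 24*b - 80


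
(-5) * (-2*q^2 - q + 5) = 10*q^2 + 5*q - 25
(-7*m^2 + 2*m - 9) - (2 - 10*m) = -7*m^2 + 12*m - 11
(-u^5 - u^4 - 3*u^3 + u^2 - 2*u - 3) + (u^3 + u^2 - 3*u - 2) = -u^5 - u^4 - 2*u^3 + 2*u^2 - 5*u - 5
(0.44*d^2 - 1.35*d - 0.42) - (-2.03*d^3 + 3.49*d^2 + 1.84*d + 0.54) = 2.03*d^3 - 3.05*d^2 - 3.19*d - 0.96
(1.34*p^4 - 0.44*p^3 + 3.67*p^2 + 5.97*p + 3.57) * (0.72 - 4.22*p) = -5.6548*p^5 + 2.8216*p^4 - 15.8042*p^3 - 22.551*p^2 - 10.767*p + 2.5704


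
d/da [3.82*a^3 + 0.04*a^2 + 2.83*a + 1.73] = 11.46*a^2 + 0.08*a + 2.83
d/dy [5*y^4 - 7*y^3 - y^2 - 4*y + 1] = 20*y^3 - 21*y^2 - 2*y - 4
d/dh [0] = 0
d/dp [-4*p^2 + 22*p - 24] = 22 - 8*p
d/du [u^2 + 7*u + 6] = 2*u + 7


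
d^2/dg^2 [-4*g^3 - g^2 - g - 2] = -24*g - 2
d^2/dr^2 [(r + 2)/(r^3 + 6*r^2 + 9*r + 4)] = 6*(r^3 + 8*r^2 + 24*r + 26)/(r^7 + 16*r^6 + 102*r^5 + 332*r^4 + 593*r^3 + 588*r^2 + 304*r + 64)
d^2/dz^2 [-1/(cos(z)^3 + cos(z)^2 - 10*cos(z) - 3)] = ((37*cos(z) - 8*cos(2*z) - 9*cos(3*z))*(cos(z)^3 + cos(z)^2 - 10*cos(z) - 3)/4 - 2*(3*cos(z)^2 + 2*cos(z) - 10)^2*sin(z)^2)/(cos(z)^3 + cos(z)^2 - 10*cos(z) - 3)^3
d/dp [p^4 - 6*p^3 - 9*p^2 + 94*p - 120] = 4*p^3 - 18*p^2 - 18*p + 94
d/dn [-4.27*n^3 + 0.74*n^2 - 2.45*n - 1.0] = -12.81*n^2 + 1.48*n - 2.45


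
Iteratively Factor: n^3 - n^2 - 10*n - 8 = (n + 2)*(n^2 - 3*n - 4) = (n + 1)*(n + 2)*(n - 4)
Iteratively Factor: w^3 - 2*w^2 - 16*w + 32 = (w - 2)*(w^2 - 16) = (w - 4)*(w - 2)*(w + 4)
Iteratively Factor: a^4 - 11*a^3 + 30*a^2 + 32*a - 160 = (a - 4)*(a^3 - 7*a^2 + 2*a + 40) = (a - 5)*(a - 4)*(a^2 - 2*a - 8) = (a - 5)*(a - 4)^2*(a + 2)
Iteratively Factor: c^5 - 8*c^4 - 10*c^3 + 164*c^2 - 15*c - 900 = (c - 5)*(c^4 - 3*c^3 - 25*c^2 + 39*c + 180) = (c - 5)*(c + 3)*(c^3 - 6*c^2 - 7*c + 60) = (c - 5)*(c - 4)*(c + 3)*(c^2 - 2*c - 15) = (c - 5)^2*(c - 4)*(c + 3)*(c + 3)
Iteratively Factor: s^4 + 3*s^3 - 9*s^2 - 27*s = (s + 3)*(s^3 - 9*s) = s*(s + 3)*(s^2 - 9) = s*(s - 3)*(s + 3)*(s + 3)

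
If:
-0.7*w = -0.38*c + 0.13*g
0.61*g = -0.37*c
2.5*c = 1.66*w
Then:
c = 0.00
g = 0.00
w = 0.00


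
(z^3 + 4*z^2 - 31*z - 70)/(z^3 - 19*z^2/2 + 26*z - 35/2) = 2*(z^2 + 9*z + 14)/(2*z^2 - 9*z + 7)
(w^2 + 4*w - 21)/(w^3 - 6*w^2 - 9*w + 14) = (w^2 + 4*w - 21)/(w^3 - 6*w^2 - 9*w + 14)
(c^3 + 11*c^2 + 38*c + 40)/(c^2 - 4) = (c^2 + 9*c + 20)/(c - 2)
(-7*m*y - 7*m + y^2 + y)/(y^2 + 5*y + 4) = (-7*m + y)/(y + 4)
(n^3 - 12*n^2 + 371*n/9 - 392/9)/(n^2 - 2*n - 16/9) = (3*n^2 - 28*n + 49)/(3*n + 2)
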